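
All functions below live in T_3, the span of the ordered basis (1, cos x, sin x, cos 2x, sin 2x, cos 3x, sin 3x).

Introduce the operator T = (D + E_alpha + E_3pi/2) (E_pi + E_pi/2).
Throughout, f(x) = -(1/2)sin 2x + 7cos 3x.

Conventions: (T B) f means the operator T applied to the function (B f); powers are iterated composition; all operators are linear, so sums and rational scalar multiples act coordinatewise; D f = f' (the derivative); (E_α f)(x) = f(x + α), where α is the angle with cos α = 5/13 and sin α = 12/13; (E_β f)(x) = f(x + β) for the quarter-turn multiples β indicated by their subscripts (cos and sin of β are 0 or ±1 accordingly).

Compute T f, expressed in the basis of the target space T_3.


the result is g(x) = (69965/2197)cos 3x + (41475/2197)sin 3x

E_pi f = -(1/2)sin 2x - 7cos 3x
E_pi/2 f = (1/2)sin 2x + 7sin 3x
(E_pi + E_pi/2) f = -7cos 3x + 7sin 3x
D (E_pi + E_pi/2) f = 21cos 3x + 21sin 3x
E_alpha (E_pi + E_pi/2) f = (8449/2197)cos 3x - (20041/2197)sin 3x
E_3pi/2 (E_pi + E_pi/2) f = 7cos 3x + 7sin 3x
(D + E_alpha + E_3pi/2) (E_pi + E_pi/2) f = (69965/2197)cos 3x + (41475/2197)sin 3x


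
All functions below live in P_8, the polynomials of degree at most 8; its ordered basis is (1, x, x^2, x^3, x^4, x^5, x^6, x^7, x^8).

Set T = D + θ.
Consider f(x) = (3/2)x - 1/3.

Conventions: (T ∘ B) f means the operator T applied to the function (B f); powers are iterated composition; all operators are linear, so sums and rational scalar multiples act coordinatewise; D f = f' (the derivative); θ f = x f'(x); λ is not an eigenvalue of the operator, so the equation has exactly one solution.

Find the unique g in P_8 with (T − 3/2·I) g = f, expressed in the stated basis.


write g with unknown coordinates in the stated basis and equate coefficients in (T − 3/2·I) g = f
solving from the highest basis element down gives g = -3x - 16/9
check: T g = -3x - 3
so T g − 3/2·g = (3/2)x - 1/3 = f ✓

the image equals g(x) = -3x - 16/9


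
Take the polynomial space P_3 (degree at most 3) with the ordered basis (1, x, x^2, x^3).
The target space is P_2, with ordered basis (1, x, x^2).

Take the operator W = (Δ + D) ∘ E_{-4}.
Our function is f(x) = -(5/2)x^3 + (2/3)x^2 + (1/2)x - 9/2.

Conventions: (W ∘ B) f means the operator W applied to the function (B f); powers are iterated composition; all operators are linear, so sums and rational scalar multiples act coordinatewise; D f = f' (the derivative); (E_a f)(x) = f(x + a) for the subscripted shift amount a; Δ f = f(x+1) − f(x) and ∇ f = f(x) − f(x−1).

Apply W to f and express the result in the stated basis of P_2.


the image equals g(x) = -15x^2 + (691/6)x - 443/2

E_{-4} f = -(5/2)x^3 + (92/3)x^2 - (749/6)x + 985/6
Δ E_{-4} f = -(15/2)x^2 + (323/6)x - 290/3
D E_{-4} f = -(15/2)x^2 + (184/3)x - 749/6
(Δ + D) E_{-4} f = -15x^2 + (691/6)x - 443/2


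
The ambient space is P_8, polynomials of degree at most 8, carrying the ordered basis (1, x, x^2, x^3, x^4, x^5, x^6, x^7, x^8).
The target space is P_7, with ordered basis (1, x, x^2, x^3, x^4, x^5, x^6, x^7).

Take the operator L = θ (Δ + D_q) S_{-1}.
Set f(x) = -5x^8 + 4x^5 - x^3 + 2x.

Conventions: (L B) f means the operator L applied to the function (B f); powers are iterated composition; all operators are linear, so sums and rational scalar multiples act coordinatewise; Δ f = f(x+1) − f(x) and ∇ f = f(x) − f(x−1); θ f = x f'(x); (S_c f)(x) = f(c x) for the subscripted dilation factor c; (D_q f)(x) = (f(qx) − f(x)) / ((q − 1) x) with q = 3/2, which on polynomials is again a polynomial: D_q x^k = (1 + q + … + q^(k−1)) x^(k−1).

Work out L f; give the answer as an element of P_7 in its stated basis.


S_{-1} f = -5x^8 - 4x^5 + x^3 - 2x
Δ S_{-1} f = -40x^7 - 140x^6 - 280x^5 - 370x^4 - 320x^3 - 177x^2 - 57x - 10
D_q S_{-1} f = -(31525/128)x^7 - (211/4)x^4 + (19/4)x^2 - 2
(Δ + D_q) S_{-1} f = -(36645/128)x^7 - 140x^6 - 280x^5 - (1691/4)x^4 - 320x^3 - (689/4)x^2 - 57x - 12
θ (Δ + D_q) S_{-1} f = -(256515/128)x^7 - 840x^6 - 1400x^5 - 1691x^4 - 960x^3 - (689/2)x^2 - 57x

g(x) = -(256515/128)x^7 - 840x^6 - 1400x^5 - 1691x^4 - 960x^3 - (689/2)x^2 - 57x


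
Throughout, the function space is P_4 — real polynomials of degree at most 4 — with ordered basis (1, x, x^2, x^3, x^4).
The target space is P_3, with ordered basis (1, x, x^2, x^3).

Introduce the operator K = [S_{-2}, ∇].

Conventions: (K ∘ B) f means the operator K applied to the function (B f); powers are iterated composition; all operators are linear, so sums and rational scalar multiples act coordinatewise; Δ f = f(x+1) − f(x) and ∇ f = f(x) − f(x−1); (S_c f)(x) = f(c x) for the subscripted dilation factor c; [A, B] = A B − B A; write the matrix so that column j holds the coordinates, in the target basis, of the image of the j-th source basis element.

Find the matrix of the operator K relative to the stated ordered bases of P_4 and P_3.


the matrix is [[0, 3, 3, 9, 15]; [0, 0, -12, -18, -72]; [0, 0, 0, 36, 72]; [0, 0, 0, 0, -96]] (rows listed top to bottom)

image of 1: 0
image of x: 3
image of x^2: -12x + 3
image of x^3: 36x^2 - 18x + 9
image of x^4: -96x^3 + 72x^2 - 72x + 15
each image's coordinates form column j of the matrix


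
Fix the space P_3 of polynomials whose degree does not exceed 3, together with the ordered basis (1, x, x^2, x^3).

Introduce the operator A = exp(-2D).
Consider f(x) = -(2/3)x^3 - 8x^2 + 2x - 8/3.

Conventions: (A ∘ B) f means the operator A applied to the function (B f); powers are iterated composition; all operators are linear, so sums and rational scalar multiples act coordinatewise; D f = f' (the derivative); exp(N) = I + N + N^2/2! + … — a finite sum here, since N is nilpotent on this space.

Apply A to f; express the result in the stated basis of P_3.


g(x) = -(2/3)x^3 - 4x^2 + 26x - 100/3

order-1 term: 4x^2 + 32x - 4
order-2 term: -8x - 32
order-3 term: 16/3
the series for exp(-2D) f terminates at order 3
exp(-2D) f = -(2/3)x^3 - 4x^2 + 26x - 100/3


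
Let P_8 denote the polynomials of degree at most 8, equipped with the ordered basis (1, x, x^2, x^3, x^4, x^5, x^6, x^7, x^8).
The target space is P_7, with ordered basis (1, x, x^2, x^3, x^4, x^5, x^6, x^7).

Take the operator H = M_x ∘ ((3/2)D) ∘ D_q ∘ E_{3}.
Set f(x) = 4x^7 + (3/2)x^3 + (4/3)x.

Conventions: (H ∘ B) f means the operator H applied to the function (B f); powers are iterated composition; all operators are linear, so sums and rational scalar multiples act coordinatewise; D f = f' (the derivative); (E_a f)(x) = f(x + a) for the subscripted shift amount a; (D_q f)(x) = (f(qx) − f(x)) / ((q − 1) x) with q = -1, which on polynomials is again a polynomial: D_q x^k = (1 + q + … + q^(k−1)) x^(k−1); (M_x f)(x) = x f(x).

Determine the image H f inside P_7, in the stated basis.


E_{3} f = 4x^7 + 84x^6 + 756x^5 + 3780x^4 + (22683/2)x^3 + (40851/2)x^2 + (122723/6)x + 17585/2
D_q E_{3} f = 4x^6 + 756x^4 + (22683/2)x^2 + 122723/6
D (D_q ∘ E_{3}) f = 24x^5 + 3024x^3 + 22683x
((3/2)D) (D_q ∘ E_{3}) f = 36x^5 + 4536x^3 + (68049/2)x
M_x ((3/2)D) (D_q ∘ E_{3}) f = 36x^6 + 4536x^4 + (68049/2)x^2

g(x) = 36x^6 + 4536x^4 + (68049/2)x^2


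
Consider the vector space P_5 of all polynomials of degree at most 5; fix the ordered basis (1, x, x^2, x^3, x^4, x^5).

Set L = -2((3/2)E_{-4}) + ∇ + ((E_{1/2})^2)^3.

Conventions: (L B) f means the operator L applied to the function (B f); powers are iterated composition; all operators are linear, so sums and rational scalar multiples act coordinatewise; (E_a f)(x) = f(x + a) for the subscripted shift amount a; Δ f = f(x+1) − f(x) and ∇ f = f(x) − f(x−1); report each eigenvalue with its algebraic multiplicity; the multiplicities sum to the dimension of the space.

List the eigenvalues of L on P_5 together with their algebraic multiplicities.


λ = -2 (multiplicity 6)

image of 1: -2
image of x: -2x + 16
image of x^2: -2x^2 + 32x - 40
image of x^3: -2x^3 + 48x^2 - 120x + 220
image of x^4: -2x^4 + 64x^3 - 240x^2 + 880x - 688
image of x^5: -2x^5 + 80x^4 - 400x^3 + 2200x^2 - 3440x + 3316
the matrix is upper triangular; its diagonal is (-2, -2, -2, -2, -2, -2)
for a triangular matrix the eigenvalues are the diagonal entries, with algebraic multiplicity their repetition count


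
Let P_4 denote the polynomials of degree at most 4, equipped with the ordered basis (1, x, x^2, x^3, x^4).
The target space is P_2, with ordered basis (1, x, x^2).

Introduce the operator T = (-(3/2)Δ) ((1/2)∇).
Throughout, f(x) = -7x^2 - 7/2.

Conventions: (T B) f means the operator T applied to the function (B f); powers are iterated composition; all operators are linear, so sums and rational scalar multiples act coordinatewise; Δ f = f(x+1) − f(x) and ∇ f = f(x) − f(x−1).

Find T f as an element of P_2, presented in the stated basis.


g(x) = 21/2

∇ f = -14x + 7
((1/2)∇) f = -7x + 7/2
Δ ((1/2)∇) f = -7
(-(3/2)Δ) ((1/2)∇) f = 21/2


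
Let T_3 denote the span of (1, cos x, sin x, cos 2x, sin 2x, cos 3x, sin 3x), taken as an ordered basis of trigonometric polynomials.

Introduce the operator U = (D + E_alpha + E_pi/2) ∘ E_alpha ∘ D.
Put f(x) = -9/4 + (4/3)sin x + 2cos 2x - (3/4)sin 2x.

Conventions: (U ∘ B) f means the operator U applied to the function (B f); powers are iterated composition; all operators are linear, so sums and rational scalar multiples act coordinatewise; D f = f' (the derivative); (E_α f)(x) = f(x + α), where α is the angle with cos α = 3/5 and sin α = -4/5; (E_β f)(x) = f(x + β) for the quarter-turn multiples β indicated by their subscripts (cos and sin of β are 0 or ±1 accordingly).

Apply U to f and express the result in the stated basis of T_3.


D f = (4/3)cos x - (3/2)cos 2x - 4sin 2x
E_alpha D f = (4/5)cos x + (16/15)sin x + (213/50)cos 2x - (8/25)sin 2x
D (E_alpha ∘ D) f = (16/15)cos x - (4/5)sin x - (16/25)cos 2x - (213/25)sin 2x
E_alpha (E_alpha ∘ D) f = -(28/75)cos x + (32/25)sin x - (1107/1250)cos 2x + (2612/625)sin 2x
E_pi/2 (E_alpha ∘ D) f = (16/15)cos x - (4/5)sin x - (213/50)cos 2x + (8/25)sin 2x
(D + E_alpha + E_pi/2) (E_alpha ∘ D) f = (44/25)cos x - (8/25)sin x - (3616/625)cos 2x - (2513/625)sin 2x

g(x) = (44/25)cos x - (8/25)sin x - (3616/625)cos 2x - (2513/625)sin 2x


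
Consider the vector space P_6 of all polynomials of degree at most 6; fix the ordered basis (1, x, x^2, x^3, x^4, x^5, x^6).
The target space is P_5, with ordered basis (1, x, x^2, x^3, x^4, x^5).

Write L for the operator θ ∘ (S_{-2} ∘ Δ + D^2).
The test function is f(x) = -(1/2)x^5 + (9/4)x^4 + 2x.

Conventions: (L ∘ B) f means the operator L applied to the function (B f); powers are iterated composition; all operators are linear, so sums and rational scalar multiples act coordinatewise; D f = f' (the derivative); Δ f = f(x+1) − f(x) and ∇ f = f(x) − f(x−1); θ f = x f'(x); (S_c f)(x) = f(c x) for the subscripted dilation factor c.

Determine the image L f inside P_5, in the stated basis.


the result is g(x) = -160x^4 - 126x^3 + 122x^2 - 13x

Δ f = -(5/2)x^4 + 4x^3 + (17/2)x^2 + (13/2)x + 15/4
S_{-2} Δ f = -40x^4 - 32x^3 + 34x^2 - 13x + 15/4
D f = -(5/2)x^4 + 9x^3 + 2
D D f = -10x^3 + 27x^2
(S_{-2} ∘ Δ + D^2) f = -40x^4 - 42x^3 + 61x^2 - 13x + 15/4
θ (S_{-2} ∘ Δ + D^2) f = -160x^4 - 126x^3 + 122x^2 - 13x


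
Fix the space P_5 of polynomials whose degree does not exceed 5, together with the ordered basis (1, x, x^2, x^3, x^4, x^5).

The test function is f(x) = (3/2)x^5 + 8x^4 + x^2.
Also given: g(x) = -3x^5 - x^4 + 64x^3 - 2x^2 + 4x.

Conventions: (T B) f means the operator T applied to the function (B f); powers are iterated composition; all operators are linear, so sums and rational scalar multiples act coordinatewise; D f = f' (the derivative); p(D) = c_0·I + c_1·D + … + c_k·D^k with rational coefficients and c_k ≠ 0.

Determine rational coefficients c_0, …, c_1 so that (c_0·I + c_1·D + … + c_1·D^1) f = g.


p(D) = -2·I + 2·D, i.e. c_0 = -2, c_1 = 2

D^0 f = (3/2)x^5 + 8x^4 + x^2
D^1 f = (15/2)x^4 + 32x^3 + 2x
matching coefficients of g against c_0 f + c_1 Df + … from the top degree down determines the c_i
solution: c_0 = -2, c_1 = 2


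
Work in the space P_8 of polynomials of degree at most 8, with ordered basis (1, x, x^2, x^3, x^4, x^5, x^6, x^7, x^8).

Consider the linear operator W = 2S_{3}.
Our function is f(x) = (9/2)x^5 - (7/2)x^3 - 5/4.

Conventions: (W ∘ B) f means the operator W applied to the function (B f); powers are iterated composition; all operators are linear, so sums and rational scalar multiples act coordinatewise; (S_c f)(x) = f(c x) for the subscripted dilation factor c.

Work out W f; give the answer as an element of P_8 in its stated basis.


S_{3} f = (2187/2)x^5 - (189/2)x^3 - 5/4
(2S_{3}) f = 2187x^5 - 189x^3 - 5/2

the image equals g(x) = 2187x^5 - 189x^3 - 5/2


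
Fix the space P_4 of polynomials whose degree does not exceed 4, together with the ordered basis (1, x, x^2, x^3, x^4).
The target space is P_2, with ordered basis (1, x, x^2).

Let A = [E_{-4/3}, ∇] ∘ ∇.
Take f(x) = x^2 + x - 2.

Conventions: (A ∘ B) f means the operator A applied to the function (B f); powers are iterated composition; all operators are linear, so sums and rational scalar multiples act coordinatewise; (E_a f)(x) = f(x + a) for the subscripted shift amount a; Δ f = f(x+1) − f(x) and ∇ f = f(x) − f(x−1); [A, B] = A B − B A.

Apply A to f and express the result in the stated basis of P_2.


∇ f = 2x
∇ ∇ f = 2
E_{-4/3} ∇ ∇ f = 2
E_{-4/3} ∇ f = 2x - 8/3
∇ E_{-4/3} ∇ f = 2
[E_{-4/3}, ∇] ∇ f = 0

the result is g(x) = 0


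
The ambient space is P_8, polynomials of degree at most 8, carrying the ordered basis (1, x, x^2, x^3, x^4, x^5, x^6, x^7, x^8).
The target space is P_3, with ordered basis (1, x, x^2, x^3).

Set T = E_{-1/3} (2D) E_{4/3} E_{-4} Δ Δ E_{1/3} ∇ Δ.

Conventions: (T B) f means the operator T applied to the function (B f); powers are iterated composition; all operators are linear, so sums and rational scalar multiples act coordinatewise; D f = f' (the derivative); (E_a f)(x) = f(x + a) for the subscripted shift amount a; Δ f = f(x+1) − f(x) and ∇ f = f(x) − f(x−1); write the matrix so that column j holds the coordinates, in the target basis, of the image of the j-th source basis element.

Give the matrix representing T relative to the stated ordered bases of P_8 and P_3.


the matrix is [[0, 0, 0, 0, 0, 240, -2400, 15680, -761600/9]; [0, 0, 0, 0, 0, 0, 1440, -16800, 125440]; [0, 0, 0, 0, 0, 0, 0, 5040, -67200]; [0, 0, 0, 0, 0, 0, 0, 0, 13440]] (rows listed top to bottom)

image of 1: 0
image of x: 0
image of x^2: 0
image of x^3: 0
image of x^4: 0
image of x^5: 240
image of x^6: 1440x - 2400
image of x^7: 5040x^2 - 16800x + 15680
image of x^8: 13440x^3 - 67200x^2 + 125440x - 761600/9
each image's coordinates form column j of the matrix


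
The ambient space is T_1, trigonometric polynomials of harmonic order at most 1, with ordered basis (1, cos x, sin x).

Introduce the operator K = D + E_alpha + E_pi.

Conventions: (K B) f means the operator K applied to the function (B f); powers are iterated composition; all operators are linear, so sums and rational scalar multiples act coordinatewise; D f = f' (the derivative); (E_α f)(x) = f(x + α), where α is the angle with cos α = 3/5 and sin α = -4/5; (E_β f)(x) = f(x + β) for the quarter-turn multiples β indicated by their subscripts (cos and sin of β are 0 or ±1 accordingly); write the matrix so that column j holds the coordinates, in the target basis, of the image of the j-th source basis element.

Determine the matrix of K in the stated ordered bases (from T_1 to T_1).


image of 1: 2
image of cos x: -(2/5)cos x - (1/5)sin x
image of sin x: (1/5)cos x - (2/5)sin x
each image's coordinates form column j of the matrix

the matrix is [[2, 0, 0]; [0, -2/5, 1/5]; [0, -1/5, -2/5]] (rows listed top to bottom)


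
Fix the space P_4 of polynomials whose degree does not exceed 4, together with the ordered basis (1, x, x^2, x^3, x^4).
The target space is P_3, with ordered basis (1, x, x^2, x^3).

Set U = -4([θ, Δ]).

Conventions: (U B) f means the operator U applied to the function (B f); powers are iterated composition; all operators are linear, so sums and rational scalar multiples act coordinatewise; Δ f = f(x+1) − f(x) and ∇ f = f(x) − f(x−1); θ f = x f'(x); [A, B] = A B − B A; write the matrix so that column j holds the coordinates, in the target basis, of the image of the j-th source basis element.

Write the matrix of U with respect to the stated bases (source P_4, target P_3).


the matrix is [[0, 4, 8, 12, 16]; [0, 0, 8, 24, 48]; [0, 0, 0, 12, 48]; [0, 0, 0, 0, 16]] (rows listed top to bottom)

image of 1: 0
image of x: 4
image of x^2: 8x + 8
image of x^3: 12x^2 + 24x + 12
image of x^4: 16x^3 + 48x^2 + 48x + 16
each image's coordinates form column j of the matrix


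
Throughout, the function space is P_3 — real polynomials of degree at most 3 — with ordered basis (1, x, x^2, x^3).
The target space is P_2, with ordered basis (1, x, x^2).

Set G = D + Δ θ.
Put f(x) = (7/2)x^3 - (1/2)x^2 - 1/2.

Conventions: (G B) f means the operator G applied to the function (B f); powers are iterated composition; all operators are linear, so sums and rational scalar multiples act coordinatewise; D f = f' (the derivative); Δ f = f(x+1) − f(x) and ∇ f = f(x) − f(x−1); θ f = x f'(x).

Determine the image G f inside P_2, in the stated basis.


the result is g(x) = 42x^2 + (57/2)x + 19/2

D f = (21/2)x^2 - x
θ f = (21/2)x^3 - x^2
Δ θ f = (63/2)x^2 + (59/2)x + 19/2
(D + Δ θ) f = 42x^2 + (57/2)x + 19/2


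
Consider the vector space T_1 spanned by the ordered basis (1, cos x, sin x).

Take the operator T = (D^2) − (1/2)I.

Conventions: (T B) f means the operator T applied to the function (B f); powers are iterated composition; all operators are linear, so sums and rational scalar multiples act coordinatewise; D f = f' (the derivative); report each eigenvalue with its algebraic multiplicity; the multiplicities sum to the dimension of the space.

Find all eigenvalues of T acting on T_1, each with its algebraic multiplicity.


image of 1: -1/2
image of cos x: -(3/2)cos x
image of sin x: -(3/2)sin x
the matrix is diagonal; its diagonal is (-1/2, -3/2, -3/2)
for a triangular matrix the eigenvalues are the diagonal entries, with algebraic multiplicity their repetition count

λ = -3/2 (multiplicity 2), λ = -1/2 (multiplicity 1)


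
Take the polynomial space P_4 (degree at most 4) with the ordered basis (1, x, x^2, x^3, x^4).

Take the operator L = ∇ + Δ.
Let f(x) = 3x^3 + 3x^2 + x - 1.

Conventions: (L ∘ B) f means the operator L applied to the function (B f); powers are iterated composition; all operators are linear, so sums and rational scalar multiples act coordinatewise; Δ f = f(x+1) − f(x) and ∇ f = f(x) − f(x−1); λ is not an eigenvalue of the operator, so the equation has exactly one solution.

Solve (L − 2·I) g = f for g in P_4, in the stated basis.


the result is g(x) = -(3/2)x^3 - 6x^2 - (25/2)x - 27/2

write g with unknown coordinates in the stated basis and equate coefficients in (L − 2·I) g = f
solving from the highest basis element down gives g = -(3/2)x^3 - 6x^2 - (25/2)x - 27/2
check: L g = -9x^2 - 24x - 28
so L g − 2·g = 3x^3 + 3x^2 + x - 1 = f ✓


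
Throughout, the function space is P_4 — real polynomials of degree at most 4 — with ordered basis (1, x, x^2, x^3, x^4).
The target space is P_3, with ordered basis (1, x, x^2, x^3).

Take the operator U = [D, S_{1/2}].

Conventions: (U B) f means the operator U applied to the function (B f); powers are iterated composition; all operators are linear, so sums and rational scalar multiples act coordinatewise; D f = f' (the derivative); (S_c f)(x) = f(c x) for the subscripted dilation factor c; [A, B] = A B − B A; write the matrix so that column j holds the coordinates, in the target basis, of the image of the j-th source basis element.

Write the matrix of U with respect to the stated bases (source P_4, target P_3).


the matrix is [[0, -1/2, 0, 0, 0]; [0, 0, -1/2, 0, 0]; [0, 0, 0, -3/8, 0]; [0, 0, 0, 0, -1/4]] (rows listed top to bottom)

image of 1: 0
image of x: -1/2
image of x^2: -(1/2)x
image of x^3: -(3/8)x^2
image of x^4: -(1/4)x^3
each image's coordinates form column j of the matrix


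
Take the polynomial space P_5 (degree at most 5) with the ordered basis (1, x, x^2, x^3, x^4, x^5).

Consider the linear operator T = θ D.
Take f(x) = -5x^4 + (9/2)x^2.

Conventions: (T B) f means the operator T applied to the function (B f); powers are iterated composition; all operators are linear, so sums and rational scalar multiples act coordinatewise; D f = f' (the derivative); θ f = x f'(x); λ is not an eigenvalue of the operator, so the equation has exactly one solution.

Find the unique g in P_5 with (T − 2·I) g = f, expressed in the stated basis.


write g with unknown coordinates in the stated basis and equate coefficients in (T − 2·I) g = f
solving from the highest basis element down gives g = (5/2)x^4 + 15x^3 + (171/4)x^2 + (171/4)x
check: T g = 30x^3 + 90x^2 + (171/2)x
so T g − 2·g = -5x^4 + (9/2)x^2 = f ✓

the image equals g(x) = (5/2)x^4 + 15x^3 + (171/4)x^2 + (171/4)x


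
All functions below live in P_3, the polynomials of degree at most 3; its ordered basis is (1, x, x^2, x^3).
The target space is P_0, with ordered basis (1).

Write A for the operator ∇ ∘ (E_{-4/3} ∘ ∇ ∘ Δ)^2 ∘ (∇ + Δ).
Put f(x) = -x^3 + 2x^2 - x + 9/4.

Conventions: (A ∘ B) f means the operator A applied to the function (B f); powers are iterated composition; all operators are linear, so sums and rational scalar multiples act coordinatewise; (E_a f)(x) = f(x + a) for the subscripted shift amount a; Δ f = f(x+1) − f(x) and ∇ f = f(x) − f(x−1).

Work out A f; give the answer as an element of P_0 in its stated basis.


the result is g(x) = 0

∇ f = -3x^2 + 7x - 4
Δ f = -3x^2 + x
(∇ + Δ) f = -6x^2 + 8x - 4
Δ (∇ + Δ) f = -12x + 2
∇ Δ (∇ + Δ) f = -12
E_{-4/3} ∇ Δ (∇ + Δ) f = -12
Δ (E_{-4/3} ∘ ∇ ∘ Δ) (∇ + Δ) f = 0
∇ Δ (E_{-4/3} ∘ ∇ ∘ Δ) (∇ + Δ) f = 0
E_{-4/3} ∇ Δ (E_{-4/3} ∘ ∇ ∘ Δ) (∇ + Δ) f = 0
∇ (E_{-4/3} ∘ ∇ ∘ Δ)^2 (∇ + Δ) f = 0


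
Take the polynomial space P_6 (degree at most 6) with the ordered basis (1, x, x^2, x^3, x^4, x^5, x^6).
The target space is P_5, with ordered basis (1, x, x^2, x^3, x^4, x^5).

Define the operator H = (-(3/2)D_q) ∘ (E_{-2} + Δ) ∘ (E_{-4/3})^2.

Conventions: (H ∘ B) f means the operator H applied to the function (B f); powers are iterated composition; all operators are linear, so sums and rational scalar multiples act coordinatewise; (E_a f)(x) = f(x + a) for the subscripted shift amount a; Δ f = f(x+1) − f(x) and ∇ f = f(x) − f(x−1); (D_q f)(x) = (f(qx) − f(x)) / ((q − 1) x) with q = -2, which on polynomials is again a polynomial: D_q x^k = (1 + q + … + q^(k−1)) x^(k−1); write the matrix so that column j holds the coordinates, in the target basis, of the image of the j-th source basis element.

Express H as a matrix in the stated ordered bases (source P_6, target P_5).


image of 1: 0
image of x: -3/2
image of x^2: (3/2)x + 11
image of x^3: -(9/2)x^2 - (33/2)x - 157/2
image of x^4: (15/2)x^3 + 66x^2 + 157x + 4714/9
image of x^5: -(33/2)x^4 - (275/2)x^3 - 785x^2 - (11785/9)x - 174725/54
image of x^6: (63/2)x^5 + 363x^4 + (3925/2)x^3 + (23570/3)x^2 + (174725/18)x + 508181/27
each image's coordinates form column j of the matrix

the matrix is [[0, -3/2, 11, -157/2, 4714/9, -174725/54, 508181/27]; [0, 0, 3/2, -33/2, 157, -11785/9, 174725/18]; [0, 0, 0, -9/2, 66, -785, 23570/3]; [0, 0, 0, 0, 15/2, -275/2, 3925/2]; [0, 0, 0, 0, 0, -33/2, 363]; [0, 0, 0, 0, 0, 0, 63/2]] (rows listed top to bottom)


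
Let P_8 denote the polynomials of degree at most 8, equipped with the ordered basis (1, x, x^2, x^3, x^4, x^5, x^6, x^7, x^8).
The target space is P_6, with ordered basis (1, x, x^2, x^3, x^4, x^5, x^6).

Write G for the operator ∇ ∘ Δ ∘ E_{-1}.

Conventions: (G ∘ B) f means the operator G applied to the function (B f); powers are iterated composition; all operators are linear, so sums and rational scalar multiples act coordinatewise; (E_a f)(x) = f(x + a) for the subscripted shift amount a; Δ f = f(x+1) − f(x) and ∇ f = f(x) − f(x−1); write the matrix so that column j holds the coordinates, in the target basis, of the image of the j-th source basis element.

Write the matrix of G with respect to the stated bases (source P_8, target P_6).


image of 1: 0
image of x: 0
image of x^2: 2
image of x^3: 6x - 6
image of x^4: 12x^2 - 24x + 14
image of x^5: 20x^3 - 60x^2 + 70x - 30
image of x^6: 30x^4 - 120x^3 + 210x^2 - 180x + 62
image of x^7: 42x^5 - 210x^4 + 490x^3 - 630x^2 + 434x - 126
image of x^8: 56x^6 - 336x^5 + 980x^4 - 1680x^3 + 1736x^2 - 1008x + 254
each image's coordinates form column j of the matrix

the matrix is [[0, 0, 2, -6, 14, -30, 62, -126, 254]; [0, 0, 0, 6, -24, 70, -180, 434, -1008]; [0, 0, 0, 0, 12, -60, 210, -630, 1736]; [0, 0, 0, 0, 0, 20, -120, 490, -1680]; [0, 0, 0, 0, 0, 0, 30, -210, 980]; [0, 0, 0, 0, 0, 0, 0, 42, -336]; [0, 0, 0, 0, 0, 0, 0, 0, 56]] (rows listed top to bottom)


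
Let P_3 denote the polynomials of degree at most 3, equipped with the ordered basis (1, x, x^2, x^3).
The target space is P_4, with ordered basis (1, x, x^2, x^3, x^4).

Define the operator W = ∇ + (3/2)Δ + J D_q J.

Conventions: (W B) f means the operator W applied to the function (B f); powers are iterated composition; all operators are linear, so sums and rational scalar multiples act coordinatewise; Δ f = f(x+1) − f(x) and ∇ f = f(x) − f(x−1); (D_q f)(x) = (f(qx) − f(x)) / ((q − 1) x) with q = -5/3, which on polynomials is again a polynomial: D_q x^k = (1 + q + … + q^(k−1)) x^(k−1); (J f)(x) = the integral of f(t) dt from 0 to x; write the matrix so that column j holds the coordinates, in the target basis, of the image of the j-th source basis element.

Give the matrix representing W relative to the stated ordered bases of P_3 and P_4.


the matrix is [[0, 5/2, 1/2, 5/2]; [1, 0, 5, 3/2]; [0, -1/6, 0, 15/2]; [0, 0, 19/81, 0]; [0, 0, 0, -17/108]] (rows listed top to bottom)

image of 1: x
image of x: -(1/6)x^2 + 5/2
image of x^2: (19/81)x^3 + 5x + 1/2
image of x^3: -(17/108)x^4 + (15/2)x^2 + (3/2)x + 5/2
each image's coordinates form column j of the matrix


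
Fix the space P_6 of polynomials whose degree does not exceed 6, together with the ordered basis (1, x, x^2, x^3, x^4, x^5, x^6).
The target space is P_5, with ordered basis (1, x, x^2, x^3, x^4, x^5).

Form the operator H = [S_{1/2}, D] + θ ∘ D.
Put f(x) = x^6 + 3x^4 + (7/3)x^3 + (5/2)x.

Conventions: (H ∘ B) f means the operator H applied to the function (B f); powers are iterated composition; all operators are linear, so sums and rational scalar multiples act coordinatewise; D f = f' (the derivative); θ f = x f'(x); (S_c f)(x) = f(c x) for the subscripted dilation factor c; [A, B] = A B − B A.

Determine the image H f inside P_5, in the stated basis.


the result is g(x) = (963/32)x^5 + (147/4)x^3 + (119/8)x^2 + 5/4

D f = 6x^5 + 12x^3 + 7x^2 + 5/2
S_{1/2} D f = (3/16)x^5 + (3/2)x^3 + (7/4)x^2 + 5/2
S_{1/2} f = (1/64)x^6 + (3/16)x^4 + (7/24)x^3 + (5/4)x
D S_{1/2} f = (3/32)x^5 + (3/4)x^3 + (7/8)x^2 + 5/4
[S_{1/2}, D] f = (3/32)x^5 + (3/4)x^3 + (7/8)x^2 + 5/4
D f = 6x^5 + 12x^3 + 7x^2 + 5/2
θ D f = 30x^5 + 36x^3 + 14x^2
([S_{1/2}, D] + θ ∘ D) f = (963/32)x^5 + (147/4)x^3 + (119/8)x^2 + 5/4


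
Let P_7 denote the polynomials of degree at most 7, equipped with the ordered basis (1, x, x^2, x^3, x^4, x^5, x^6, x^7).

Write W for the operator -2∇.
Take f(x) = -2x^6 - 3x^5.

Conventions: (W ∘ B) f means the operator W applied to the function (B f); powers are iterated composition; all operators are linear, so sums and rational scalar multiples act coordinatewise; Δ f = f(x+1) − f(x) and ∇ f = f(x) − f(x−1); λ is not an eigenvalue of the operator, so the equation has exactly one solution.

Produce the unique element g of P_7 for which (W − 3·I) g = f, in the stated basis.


g(x) = (2/3)x^6 - (5/3)x^5 + (110/9)x^4 - (1420/27)x^3 + (4640/27)x^2 - (30386/81)x + 99490/243

write g with unknown coordinates in the stated basis and equate coefficients in (W − 3·I) g = f
solving from the highest basis element down gives g = (2/3)x^6 - (5/3)x^5 + (110/9)x^4 - (1420/27)x^3 + (4640/27)x^2 - (30386/81)x + 99490/243
check: W g = -8x^5 + (110/3)x^4 - (1420/9)x^3 + (4640/9)x^2 - (30386/27)x + 99490/81
so W g − 3·g = -2x^6 - 3x^5 = f ✓


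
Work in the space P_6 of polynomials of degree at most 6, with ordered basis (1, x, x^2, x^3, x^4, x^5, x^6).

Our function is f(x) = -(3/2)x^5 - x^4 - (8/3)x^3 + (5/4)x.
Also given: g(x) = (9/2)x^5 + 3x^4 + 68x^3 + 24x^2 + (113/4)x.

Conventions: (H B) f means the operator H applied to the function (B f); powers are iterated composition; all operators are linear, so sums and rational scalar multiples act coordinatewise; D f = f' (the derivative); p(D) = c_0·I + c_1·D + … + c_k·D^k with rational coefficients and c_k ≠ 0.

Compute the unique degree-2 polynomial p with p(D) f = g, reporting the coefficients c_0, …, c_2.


D^0 f = -(3/2)x^5 - x^4 - (8/3)x^3 + (5/4)x
D^1 f = -(15/2)x^4 - 4x^3 - 8x^2 + 5/4
D^2 f = -30x^3 - 12x^2 - 16x
matching coefficients of g against c_0 f + c_1 Df + … from the top degree down determines the c_i
solution: c_0 = -3, c_1 = 0, c_2 = -2

p(D) = -3·I − 2·D^2, i.e. c_0 = -3, c_1 = 0, c_2 = -2


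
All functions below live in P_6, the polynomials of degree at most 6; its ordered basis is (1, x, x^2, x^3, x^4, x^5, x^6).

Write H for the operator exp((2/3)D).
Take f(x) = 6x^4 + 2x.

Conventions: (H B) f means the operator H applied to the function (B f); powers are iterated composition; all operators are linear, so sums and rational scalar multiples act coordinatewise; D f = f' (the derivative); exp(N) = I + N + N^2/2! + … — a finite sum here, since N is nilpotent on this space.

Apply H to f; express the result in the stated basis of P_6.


the image equals g(x) = 6x^4 + 16x^3 + 16x^2 + (82/9)x + 68/27

order-1 term: 16x^3 + 4/3
order-2 term: 16x^2
order-3 term: (64/9)x
order-4 term: 32/27
the series for exp((2/3)D) f terminates at order 4
exp((2/3)D) f = 6x^4 + 16x^3 + 16x^2 + (82/9)x + 68/27


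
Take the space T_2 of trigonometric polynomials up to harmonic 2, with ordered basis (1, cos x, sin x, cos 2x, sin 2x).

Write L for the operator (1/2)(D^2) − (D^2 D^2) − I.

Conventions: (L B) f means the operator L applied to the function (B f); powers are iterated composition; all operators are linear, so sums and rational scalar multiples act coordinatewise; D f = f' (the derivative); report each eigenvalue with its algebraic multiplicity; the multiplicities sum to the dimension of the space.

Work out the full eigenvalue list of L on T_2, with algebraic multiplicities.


λ = -19 (multiplicity 2), λ = -5/2 (multiplicity 2), λ = -1 (multiplicity 1)

image of 1: -1
image of cos x: -(5/2)cos x
image of sin x: -(5/2)sin x
image of cos 2x: -19cos 2x
image of sin 2x: -19sin 2x
the matrix is diagonal; its diagonal is (-1, -5/2, -5/2, -19, -19)
for a triangular matrix the eigenvalues are the diagonal entries, with algebraic multiplicity their repetition count


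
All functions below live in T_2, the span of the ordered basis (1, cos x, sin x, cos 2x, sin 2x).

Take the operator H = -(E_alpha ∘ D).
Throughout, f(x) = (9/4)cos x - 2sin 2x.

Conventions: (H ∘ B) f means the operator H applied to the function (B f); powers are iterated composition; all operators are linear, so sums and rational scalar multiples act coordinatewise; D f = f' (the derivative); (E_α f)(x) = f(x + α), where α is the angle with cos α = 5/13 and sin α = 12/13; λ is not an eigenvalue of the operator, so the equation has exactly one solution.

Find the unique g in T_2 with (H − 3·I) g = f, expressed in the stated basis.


the result is g(x) = -(243/232)cos x - (45/232)sin x + (476/757)cos 2x + (534/757)sin 2x

write g with unknown coordinates in the stated basis and equate coefficients in (H − 3·I) g = f
solving from the highest basis element down gives g = -(243/232)cos x - (45/232)sin x + (476/757)cos 2x + (534/757)sin 2x
check: H g = -(207/232)cos x - (135/232)sin x + (1428/757)cos 2x + (88/757)sin 2x
so H g − 3·g = (9/4)cos x - 2sin 2x = f ✓


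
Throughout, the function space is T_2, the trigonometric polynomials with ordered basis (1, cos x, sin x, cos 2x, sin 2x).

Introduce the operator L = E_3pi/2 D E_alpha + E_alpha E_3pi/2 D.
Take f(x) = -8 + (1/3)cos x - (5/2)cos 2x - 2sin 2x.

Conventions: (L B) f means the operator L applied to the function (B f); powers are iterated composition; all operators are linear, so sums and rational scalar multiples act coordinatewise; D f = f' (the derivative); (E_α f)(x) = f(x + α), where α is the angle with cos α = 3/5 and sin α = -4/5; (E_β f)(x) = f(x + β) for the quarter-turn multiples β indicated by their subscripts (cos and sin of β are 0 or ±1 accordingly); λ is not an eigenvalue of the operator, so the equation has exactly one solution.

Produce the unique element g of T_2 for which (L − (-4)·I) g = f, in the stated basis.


the result is g(x) = -2 + (13/222)cos x - (2/111)sin x + (23/16)cos 2x - (39/16)sin 2x

write g with unknown coordinates in the stated basis and equate coefficients in (L − (-4)·I) g = f
solving from the highest basis element down gives g = -2 + (13/222)cos x - (2/111)sin x + (23/16)cos 2x - (39/16)sin 2x
check: L g = (11/111)cos x + (8/111)sin x - (33/4)cos 2x + (31/4)sin 2x
so L g − (-4)·g = -8 + (1/3)cos x - (5/2)cos 2x - 2sin 2x = f ✓


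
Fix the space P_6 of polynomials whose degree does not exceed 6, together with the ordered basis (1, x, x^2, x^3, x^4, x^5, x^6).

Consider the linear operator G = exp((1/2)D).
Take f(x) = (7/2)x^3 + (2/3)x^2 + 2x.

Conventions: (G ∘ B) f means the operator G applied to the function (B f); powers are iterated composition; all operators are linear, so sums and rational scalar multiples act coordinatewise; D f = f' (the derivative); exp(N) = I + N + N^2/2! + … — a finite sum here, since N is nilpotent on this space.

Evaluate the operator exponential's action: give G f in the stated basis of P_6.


order-1 term: (21/4)x^2 + (2/3)x + 1
order-2 term: (21/8)x + 1/6
order-3 term: 7/16
the series for exp((1/2)D) f terminates at order 3
exp((1/2)D) f = (7/2)x^3 + (71/12)x^2 + (127/24)x + 77/48

the result is g(x) = (7/2)x^3 + (71/12)x^2 + (127/24)x + 77/48


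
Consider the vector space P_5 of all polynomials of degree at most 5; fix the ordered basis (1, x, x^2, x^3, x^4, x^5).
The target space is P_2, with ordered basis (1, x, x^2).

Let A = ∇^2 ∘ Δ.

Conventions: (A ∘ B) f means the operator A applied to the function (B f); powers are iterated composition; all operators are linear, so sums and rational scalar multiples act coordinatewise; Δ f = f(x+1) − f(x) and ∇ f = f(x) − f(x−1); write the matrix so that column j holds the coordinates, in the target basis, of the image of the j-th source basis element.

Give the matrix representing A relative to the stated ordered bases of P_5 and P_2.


the matrix is [[0, 0, 0, 6, -12, 30]; [0, 0, 0, 0, 24, -60]; [0, 0, 0, 0, 0, 60]] (rows listed top to bottom)

image of 1: 0
image of x: 0
image of x^2: 0
image of x^3: 6
image of x^4: 24x - 12
image of x^5: 60x^2 - 60x + 30
each image's coordinates form column j of the matrix


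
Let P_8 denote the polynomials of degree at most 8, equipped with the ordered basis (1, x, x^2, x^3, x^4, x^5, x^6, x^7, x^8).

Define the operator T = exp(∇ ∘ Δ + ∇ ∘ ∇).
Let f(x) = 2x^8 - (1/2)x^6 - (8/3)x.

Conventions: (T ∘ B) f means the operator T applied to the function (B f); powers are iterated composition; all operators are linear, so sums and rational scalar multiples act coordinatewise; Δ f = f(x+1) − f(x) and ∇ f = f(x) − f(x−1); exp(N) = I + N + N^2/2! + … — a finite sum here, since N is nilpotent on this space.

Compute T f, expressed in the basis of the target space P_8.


g(x) = 2x^8 + (447/2)x^6 - 672x^5 + 8930x^4 - 30180x^3 + 130784x^2 - (769706/3)x + 293676

order-1 term: 224x^6 - 672x^5 + 2210x^4 - 3300x^3 + 3464x^2 - 1926x + 480
order-2 term: 6720x^4 - 26880x^3 + 73560x^2 - 93360x + 51756
order-3 term: 53760x^2 - 161280x + 187680
order-4 term: 53760
the series for exp(∇ ∘ Δ + ∇ ∘ ∇) f terminates at order 4
exp(∇ ∘ Δ + ∇ ∘ ∇) f = 2x^8 + (447/2)x^6 - 672x^5 + 8930x^4 - 30180x^3 + 130784x^2 - (769706/3)x + 293676


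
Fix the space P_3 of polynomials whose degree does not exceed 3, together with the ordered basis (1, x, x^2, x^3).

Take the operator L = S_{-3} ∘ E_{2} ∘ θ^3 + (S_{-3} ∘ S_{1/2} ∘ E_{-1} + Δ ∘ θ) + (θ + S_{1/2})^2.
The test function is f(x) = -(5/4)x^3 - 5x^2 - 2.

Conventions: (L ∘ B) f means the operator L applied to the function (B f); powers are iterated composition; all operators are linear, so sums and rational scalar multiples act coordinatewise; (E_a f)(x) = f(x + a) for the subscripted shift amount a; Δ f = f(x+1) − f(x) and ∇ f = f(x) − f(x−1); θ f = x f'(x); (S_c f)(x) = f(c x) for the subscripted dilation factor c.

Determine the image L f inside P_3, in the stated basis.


the image equals g(x) = (231235/256)x^3 - (17775/8)x^2 + (13235/8)x - 903/2

θ f = -(15/4)x^3 - 10x^2
θ θ f = -(45/4)x^3 - 20x^2
θ θ θ f = -(135/4)x^3 - 40x^2
E_{2} θ^3 f = -(135/4)x^3 - (485/2)x^2 - 565x - 430
S_{-3} E_{2} θ^3 f = (3645/4)x^3 - (4365/2)x^2 + 1695x - 430
E_{-1} f = -(5/4)x^3 - (5/4)x^2 + (25/4)x - 23/4
S_{1/2} E_{-1} f = -(5/32)x^3 - (5/16)x^2 + (25/8)x - 23/4
S_{-3} S_{1/2} E_{-1} f = (135/32)x^3 - (45/16)x^2 - (75/8)x - 23/4
θ f = -(15/4)x^3 - 10x^2
Δ θ f = -(45/4)x^2 - (125/4)x - 55/4
(S_{-3} ∘ S_{1/2} ∘ E_{-1} + Δ ∘ θ) f = (135/32)x^3 - (225/16)x^2 - (325/8)x - 39/2
θ f = -(15/4)x^3 - 10x^2
S_{1/2} f = -(5/32)x^3 - (5/4)x^2 - 2
(θ + S_{1/2}) f = -(125/32)x^3 - (45/4)x^2 - 2
θ (θ + S_{1/2}) f = -(375/32)x^3 - (45/2)x^2
S_{1/2} (θ + S_{1/2}) f = -(125/256)x^3 - (45/16)x^2 - 2
(θ + S_{1/2}) (θ + S_{1/2}) f = -(3125/256)x^3 - (405/16)x^2 - 2
(S_{-3} ∘ E_{2} ∘ θ^3 + (S_{-3} ∘ S_{1/2} ∘ E_{-1} + Δ ∘ θ) + (θ + S_{1/2})^2) f = (231235/256)x^3 - (17775/8)x^2 + (13235/8)x - 903/2


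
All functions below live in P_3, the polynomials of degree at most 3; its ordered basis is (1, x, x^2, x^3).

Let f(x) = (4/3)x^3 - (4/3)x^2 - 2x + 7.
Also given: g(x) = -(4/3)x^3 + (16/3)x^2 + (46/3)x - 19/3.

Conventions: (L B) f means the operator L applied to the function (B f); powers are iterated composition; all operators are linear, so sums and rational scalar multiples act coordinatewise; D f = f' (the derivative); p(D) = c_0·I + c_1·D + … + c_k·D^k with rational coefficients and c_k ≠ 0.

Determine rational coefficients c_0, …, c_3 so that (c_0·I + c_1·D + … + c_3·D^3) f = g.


c_0 = -1, c_1 = 1, c_2 = 2, c_3 = 1

D^0 f = (4/3)x^3 - (4/3)x^2 - 2x + 7
D^1 f = 4x^2 - (8/3)x - 2
D^2 f = 8x - 8/3
D^3 f = 8
matching coefficients of g against c_0 f + c_1 Df + … from the top degree down determines the c_i
solution: c_0 = -1, c_1 = 1, c_2 = 2, c_3 = 1


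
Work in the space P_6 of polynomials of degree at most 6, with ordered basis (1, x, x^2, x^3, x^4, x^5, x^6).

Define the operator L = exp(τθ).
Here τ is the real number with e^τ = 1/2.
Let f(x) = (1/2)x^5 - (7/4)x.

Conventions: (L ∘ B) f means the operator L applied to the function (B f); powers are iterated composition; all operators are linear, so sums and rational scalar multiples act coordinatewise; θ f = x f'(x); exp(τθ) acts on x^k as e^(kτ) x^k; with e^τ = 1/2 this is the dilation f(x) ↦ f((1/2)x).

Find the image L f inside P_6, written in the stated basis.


g(x) = (1/64)x^5 - (7/8)x

exp(τθ) x^k = e^(kτ) x^k; with e^τ = 1/2 this sends x^k to (1/2)^k x^k
x ↦ 1/2 x
x^5 ↦ 1/32 x^5
applying this coordinatewise to f: exp(τθ) f = (1/64)x^5 - (7/8)x


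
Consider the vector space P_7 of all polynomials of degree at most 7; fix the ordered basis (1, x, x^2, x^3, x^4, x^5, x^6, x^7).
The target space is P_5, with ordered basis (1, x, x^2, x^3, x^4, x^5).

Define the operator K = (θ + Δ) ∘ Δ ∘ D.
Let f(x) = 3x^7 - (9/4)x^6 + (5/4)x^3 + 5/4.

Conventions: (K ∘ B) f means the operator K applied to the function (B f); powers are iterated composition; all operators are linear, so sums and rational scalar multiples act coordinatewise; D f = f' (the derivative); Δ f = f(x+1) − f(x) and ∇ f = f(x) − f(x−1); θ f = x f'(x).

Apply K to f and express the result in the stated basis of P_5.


g(x) = 630x^5 + 1620x^4 + 3105x^3 + 3960x^2 + 2901x + 1809/2

D f = 21x^6 - (27/2)x^5 + (15/4)x^2
Δ D f = 126x^5 + (495/2)x^4 + 285x^3 + 180x^2 + 66x + 45/4
θ (Δ ∘ D) f = 630x^5 + 990x^4 + 855x^3 + 360x^2 + 66x
Δ (Δ ∘ D) f = 630x^4 + 2250x^3 + 3600x^2 + 2835x + 1809/2
(θ + Δ) (Δ ∘ D) f = 630x^5 + 1620x^4 + 3105x^3 + 3960x^2 + 2901x + 1809/2
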